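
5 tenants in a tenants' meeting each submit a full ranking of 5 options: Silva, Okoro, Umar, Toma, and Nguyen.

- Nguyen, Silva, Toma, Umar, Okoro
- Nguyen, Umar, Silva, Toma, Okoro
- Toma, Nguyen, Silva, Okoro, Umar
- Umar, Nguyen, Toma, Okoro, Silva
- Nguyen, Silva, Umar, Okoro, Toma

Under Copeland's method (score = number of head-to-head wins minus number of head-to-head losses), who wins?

Nguyen

Pairwise results:
  Silva vs Okoro: Silva wins 4–1.
  Silva vs Umar: Silva wins 3–2.
  Silva vs Toma: Silva wins 3–2.
  Silva vs Nguyen: Nguyen wins 5–0.
  Okoro vs Umar: Umar wins 4–1.
  Okoro vs Toma: Toma wins 4–1.
  Okoro vs Nguyen: Nguyen wins 5–0.
  Umar vs Toma: Umar wins 3–2.
  Umar vs Nguyen: Nguyen wins 4–1.
  Toma vs Nguyen: Nguyen wins 4–1.
Copeland scores (wins − losses):
  Silva: 3 − 1 = 2
  Okoro: 0 − 4 = -4
  Umar: 2 − 2 = 0
  Toma: 1 − 3 = -2
  Nguyen: 4 − 0 = 4
Nguyen has the best Copeland score.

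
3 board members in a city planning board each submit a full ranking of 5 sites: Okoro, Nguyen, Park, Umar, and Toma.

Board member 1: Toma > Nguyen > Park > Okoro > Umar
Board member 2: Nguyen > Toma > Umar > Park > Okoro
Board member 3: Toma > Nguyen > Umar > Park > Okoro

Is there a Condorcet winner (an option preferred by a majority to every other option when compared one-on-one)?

Head-to-head results (3 voters total):
Okoro vs Nguyen: Nguyen wins 3–0.
Okoro vs Park: Park wins 3–0.
Okoro vs Umar: Umar wins 2–1.
Okoro vs Toma: Toma wins 3–0.
Nguyen vs Park: Nguyen wins 3–0.
Nguyen vs Umar: Nguyen wins 3–0.
Nguyen vs Toma: Toma wins 2–1.
Park vs Umar: Umar wins 2–1.
Park vs Toma: Toma wins 3–0.
Umar vs Toma: Toma wins 3–0.
Toma beats each rival — Okoro (3–0), Nguyen (2–1), Park (3–0), Umar (3–0) — so Toma is the Condorcet winner.

Yes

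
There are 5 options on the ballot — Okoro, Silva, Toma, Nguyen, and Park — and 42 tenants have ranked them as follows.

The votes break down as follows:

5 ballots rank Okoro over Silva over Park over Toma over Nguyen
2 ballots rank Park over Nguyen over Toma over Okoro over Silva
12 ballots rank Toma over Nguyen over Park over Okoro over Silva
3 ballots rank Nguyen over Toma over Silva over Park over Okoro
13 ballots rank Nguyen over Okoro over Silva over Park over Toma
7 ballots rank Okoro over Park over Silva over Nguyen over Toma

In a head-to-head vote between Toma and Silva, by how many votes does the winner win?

Ballots ranking Toma above Silva: 2+12+3 = 17.
Ballots ranking Silva above Toma: 5+13+7 = 25.
Silva wins 25–17, a margin of 8.

8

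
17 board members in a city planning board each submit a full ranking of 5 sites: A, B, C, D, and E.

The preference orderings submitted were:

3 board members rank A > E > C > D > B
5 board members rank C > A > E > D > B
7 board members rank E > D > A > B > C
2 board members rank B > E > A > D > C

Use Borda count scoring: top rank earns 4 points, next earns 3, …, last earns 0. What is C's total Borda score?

26

Borda scores:
  A: 3·4 + 5·3 + 7·2 + 2·2 = 45
  B: 3·0 + 5·0 + 7·1 + 2·4 = 15
  C: 3·2 + 5·4 + 7·0 + 2·0 = 26
  D: 3·1 + 5·1 + 7·3 + 2·1 = 31
  E: 3·3 + 5·2 + 7·4 + 2·3 = 53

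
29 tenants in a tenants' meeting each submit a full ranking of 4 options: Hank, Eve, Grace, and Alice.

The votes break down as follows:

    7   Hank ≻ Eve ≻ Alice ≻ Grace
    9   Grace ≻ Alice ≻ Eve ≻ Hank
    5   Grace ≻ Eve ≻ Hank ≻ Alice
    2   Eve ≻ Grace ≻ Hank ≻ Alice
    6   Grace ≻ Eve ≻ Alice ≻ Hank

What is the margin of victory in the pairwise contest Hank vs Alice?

Ballots ranking Hank above Alice: 7+5+2 = 14.
Ballots ranking Alice above Hank: 9+6 = 15.
Alice wins 15–14, a margin of 1.

1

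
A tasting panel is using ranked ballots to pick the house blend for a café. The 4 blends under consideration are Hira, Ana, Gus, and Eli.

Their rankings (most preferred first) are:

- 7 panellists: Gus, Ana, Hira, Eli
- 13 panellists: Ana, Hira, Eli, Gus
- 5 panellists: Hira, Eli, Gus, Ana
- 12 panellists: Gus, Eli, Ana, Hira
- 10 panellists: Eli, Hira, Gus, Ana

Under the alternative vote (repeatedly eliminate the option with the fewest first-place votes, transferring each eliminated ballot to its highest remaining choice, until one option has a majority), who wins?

Eli

Round 1: Gus 19, Ana 13, Eli 10, Hira 5. Hira has the fewest and is eliminated.
Round 2: Gus 19, Eli 15, Ana 13. Ana has the fewest and is eliminated.
Round 3: Eli 28, Gus 19. Eli has a majority.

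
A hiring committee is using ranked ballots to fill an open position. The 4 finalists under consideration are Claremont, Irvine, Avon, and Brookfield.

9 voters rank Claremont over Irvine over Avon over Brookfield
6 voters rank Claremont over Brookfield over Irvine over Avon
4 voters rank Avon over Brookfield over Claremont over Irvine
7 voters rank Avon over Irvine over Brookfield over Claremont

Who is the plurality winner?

First-place vote totals:
  Claremont: 15
  Irvine: 0
  Avon: 11
  Brookfield: 0
Claremont has the most first-place votes.

Claremont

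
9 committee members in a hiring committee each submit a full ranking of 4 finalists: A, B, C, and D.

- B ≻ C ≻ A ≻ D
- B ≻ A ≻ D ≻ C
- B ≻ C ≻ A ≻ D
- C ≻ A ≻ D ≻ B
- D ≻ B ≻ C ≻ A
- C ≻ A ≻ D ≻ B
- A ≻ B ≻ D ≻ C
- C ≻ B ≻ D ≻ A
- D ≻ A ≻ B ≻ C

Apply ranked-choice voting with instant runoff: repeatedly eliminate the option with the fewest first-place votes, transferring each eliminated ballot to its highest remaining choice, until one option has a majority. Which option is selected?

Round 1: B 3, C 3, D 2, A 1. A has the fewest and is eliminated.
Round 2: B 4, C 3, D 2. D has the fewest and is eliminated.
Round 3: B 6, C 3. B has a majority.

B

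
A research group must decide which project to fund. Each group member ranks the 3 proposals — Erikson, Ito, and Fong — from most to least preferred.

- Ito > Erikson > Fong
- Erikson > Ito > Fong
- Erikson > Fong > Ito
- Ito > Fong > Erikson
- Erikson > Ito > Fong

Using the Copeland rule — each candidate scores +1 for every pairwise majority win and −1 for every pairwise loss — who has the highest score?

Erikson

Pairwise results:
  Erikson vs Ito: Erikson wins 3–2.
  Erikson vs Fong: Erikson wins 4–1.
  Ito vs Fong: Ito wins 4–1.
Copeland scores (wins − losses):
  Erikson: 2 − 0 = 2
  Ito: 1 − 1 = 0
  Fong: 0 − 2 = -2
Erikson has the best Copeland score.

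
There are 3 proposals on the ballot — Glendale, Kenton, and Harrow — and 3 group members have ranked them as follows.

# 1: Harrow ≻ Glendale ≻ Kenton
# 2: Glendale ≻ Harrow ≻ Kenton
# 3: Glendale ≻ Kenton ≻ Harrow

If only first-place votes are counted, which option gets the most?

First-place vote totals:
  Glendale: 2
  Kenton: 0
  Harrow: 1
Glendale has the most first-place votes.

Glendale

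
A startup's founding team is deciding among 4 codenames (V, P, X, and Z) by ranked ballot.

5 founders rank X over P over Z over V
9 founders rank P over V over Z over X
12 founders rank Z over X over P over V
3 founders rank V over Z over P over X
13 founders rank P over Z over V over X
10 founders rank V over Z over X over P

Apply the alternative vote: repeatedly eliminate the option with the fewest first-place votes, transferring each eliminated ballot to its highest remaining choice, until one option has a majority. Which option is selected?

P

Round 1: P 22, V 13, Z 12, X 5. X has the fewest and is eliminated.
Round 2: P 27, V 13, Z 12. P has a majority.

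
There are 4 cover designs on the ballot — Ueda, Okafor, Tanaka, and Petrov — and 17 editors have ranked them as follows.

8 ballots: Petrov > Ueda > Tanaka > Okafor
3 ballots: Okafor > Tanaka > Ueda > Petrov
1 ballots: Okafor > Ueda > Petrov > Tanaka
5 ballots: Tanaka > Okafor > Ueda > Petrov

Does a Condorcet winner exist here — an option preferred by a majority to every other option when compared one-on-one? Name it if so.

None — there is no Condorcet winner

Head-to-head results (17 voters total):
Ueda vs Okafor: Okafor wins 9–8.
Ueda vs Tanaka: Ueda wins 9–8.
Ueda vs Petrov: Ueda wins 9–8.
Okafor vs Tanaka: Tanaka wins 13–4.
Okafor vs Petrov: Okafor wins 9–8.
Tanaka vs Petrov: Petrov wins 9–8.
No candidate beats all others: Ueda beats Tanaka beats Okafor beats Ueda, a majority cycle.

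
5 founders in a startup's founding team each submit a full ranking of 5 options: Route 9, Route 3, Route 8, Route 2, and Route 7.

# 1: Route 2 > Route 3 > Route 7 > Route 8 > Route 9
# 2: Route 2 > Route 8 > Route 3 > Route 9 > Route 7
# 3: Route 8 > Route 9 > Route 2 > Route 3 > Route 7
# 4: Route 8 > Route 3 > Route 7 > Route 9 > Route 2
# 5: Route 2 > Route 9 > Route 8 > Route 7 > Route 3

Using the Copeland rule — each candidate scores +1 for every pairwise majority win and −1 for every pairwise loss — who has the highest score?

Pairwise results:
  Route 9 vs Route 3: Route 3 wins 3–2.
  Route 9 vs Route 8: Route 8 wins 4–1.
  Route 9 vs Route 2: Route 2 wins 3–2.
  Route 9 vs Route 7: Route 9 wins 3–2.
  Route 3 vs Route 8: Route 8 wins 4–1.
  Route 3 vs Route 2: Route 2 wins 4–1.
  Route 3 vs Route 7: Route 3 wins 4–1.
  Route 8 vs Route 2: Route 2 wins 3–2.
  Route 8 vs Route 7: Route 8 wins 4–1.
  Route 2 vs Route 7: Route 2 wins 4–1.
Copeland scores (wins − losses):
  Route 9: 1 − 3 = -2
  Route 3: 2 − 2 = 0
  Route 8: 3 − 1 = 2
  Route 2: 4 − 0 = 4
  Route 7: 0 − 4 = -4
Route 2 has the best Copeland score.

Route 2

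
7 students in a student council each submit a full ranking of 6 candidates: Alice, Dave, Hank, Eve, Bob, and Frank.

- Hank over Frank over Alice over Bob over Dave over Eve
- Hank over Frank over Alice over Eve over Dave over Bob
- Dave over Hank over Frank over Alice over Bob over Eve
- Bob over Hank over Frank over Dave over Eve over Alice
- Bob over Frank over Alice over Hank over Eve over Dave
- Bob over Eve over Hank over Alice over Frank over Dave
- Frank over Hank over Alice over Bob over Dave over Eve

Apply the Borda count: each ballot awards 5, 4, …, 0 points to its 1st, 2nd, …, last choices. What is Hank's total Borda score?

Borda scores:
  Alice: 3 + 3 + 2 + 0 + 3 + 2 + 3 = 16
  Dave: 1 + 1 + 5 + 2 + 0 + 0 + 1 = 10
  Hank: 5 + 5 + 4 + 4 + 2 + 3 + 4 = 27
  Eve: 0 + 2 + 0 + 1 + 1 + 4 + 0 = 8
  Bob: 2 + 0 + 1 + 5 + 5 + 5 + 2 = 20
  Frank: 4 + 4 + 3 + 3 + 4 + 1 + 5 = 24

27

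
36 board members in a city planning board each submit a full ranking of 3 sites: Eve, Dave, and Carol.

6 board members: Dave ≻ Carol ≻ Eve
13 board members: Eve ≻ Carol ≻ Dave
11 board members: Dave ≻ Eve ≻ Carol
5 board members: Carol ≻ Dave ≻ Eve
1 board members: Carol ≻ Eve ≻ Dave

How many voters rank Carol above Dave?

19

Ballots ranking Carol above Dave: 13+5+1 = 19.
Ballots ranking Dave above Carol: 6+11 = 17.
So 19 of 36 voters prefer Carol to Dave.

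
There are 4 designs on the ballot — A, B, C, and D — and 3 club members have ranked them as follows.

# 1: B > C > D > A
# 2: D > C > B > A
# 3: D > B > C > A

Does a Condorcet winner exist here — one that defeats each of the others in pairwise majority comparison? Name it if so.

D

Head-to-head results (3 voters total):
A vs B: B wins 3–0.
A vs C: C wins 3–0.
A vs D: D wins 3–0.
B vs C: B wins 2–1.
B vs D: D wins 2–1.
C vs D: D wins 2–1.
D beats each rival — A (3–0), B (2–1), C (2–1) — so D is the Condorcet winner.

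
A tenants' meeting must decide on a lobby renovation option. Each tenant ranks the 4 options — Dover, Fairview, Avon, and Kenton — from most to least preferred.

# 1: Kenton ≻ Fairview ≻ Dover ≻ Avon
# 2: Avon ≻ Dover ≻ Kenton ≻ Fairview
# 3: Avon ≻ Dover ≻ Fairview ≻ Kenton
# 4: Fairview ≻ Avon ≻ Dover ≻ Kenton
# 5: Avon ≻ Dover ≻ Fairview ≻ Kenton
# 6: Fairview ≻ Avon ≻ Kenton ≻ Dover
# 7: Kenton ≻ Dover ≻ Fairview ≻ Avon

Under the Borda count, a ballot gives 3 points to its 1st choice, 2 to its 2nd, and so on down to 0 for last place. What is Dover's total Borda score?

Borda scores:
  Dover: 1 + 2 + 2 + 1 + 2 + 0 + 2 = 10
  Fairview: 2 + 0 + 1 + 3 + 1 + 3 + 1 = 11
  Avon: 0 + 3 + 3 + 2 + 3 + 2 + 0 = 13
  Kenton: 3 + 1 + 0 + 0 + 0 + 1 + 3 = 8

10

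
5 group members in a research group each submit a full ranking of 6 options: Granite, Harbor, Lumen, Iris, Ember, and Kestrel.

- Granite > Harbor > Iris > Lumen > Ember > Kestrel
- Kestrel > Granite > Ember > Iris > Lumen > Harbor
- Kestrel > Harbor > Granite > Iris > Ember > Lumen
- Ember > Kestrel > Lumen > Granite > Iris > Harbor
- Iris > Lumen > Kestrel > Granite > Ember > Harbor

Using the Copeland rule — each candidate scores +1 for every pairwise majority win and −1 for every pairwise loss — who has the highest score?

Kestrel

Pairwise results:
  Granite vs Harbor: Granite wins 4–1.
  Granite vs Lumen: Granite wins 3–2.
  Granite vs Iris: Granite wins 4–1.
  Granite vs Ember: Granite wins 4–1.
  Granite vs Kestrel: Kestrel wins 4–1.
  Harbor vs Lumen: Lumen wins 3–2.
  Harbor vs Iris: Iris wins 3–2.
  Harbor vs Ember: Ember wins 3–2.
  Harbor vs Kestrel: Kestrel wins 4–1.
  Lumen vs Iris: Iris wins 4–1.
  Lumen vs Ember: Ember wins 3–2.
  Lumen vs Kestrel: Kestrel wins 3–2.
  Iris vs Ember: Iris wins 3–2.
  Iris vs Kestrel: Kestrel wins 3–2.
  Ember vs Kestrel: Kestrel wins 3–2.
Copeland scores (wins − losses):
  Granite: 4 − 1 = 3
  Harbor: 0 − 5 = -5
  Lumen: 1 − 4 = -3
  Iris: 3 − 2 = 1
  Ember: 2 − 3 = -1
  Kestrel: 5 − 0 = 5
Kestrel has the best Copeland score.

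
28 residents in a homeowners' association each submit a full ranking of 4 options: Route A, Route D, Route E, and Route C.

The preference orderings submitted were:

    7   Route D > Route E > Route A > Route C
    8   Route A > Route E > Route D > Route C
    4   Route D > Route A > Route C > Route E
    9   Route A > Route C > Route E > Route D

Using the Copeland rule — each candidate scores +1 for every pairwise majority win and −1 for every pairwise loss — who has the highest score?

Route A

Pairwise results:
  Route A vs Route D: Route A wins 17–11.
  Route A vs Route E: Route A wins 21–7.
  Route A vs Route C: Route A wins 28–0.
  Route D vs Route E: Route E wins 17–11.
  Route D vs Route C: Route D wins 19–9.
  Route E vs Route C: Route E wins 15–13.
Copeland scores (wins − losses):
  Route A: 3 − 0 = 3
  Route D: 1 − 2 = -1
  Route E: 2 − 1 = 1
  Route C: 0 − 3 = -3
Route A has the best Copeland score.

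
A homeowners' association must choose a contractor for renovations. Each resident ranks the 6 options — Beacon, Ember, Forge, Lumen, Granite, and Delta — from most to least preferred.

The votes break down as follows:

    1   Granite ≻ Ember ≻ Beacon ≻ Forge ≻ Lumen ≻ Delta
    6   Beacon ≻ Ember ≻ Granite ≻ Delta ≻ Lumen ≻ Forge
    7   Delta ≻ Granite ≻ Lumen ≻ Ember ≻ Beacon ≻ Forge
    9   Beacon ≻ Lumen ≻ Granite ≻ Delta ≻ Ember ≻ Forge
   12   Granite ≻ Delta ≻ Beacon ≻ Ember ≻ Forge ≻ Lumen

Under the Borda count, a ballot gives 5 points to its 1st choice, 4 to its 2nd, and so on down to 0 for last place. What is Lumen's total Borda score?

64

Borda scores:
  Beacon: 3 + 6·5 + 7·1 + 9·5 + 12·3 = 121
  Ember: 4 + 6·4 + 7·2 + 9·1 + 12·2 = 75
  Forge: 2 + 6·0 + 7·0 + 9·0 + 12·1 = 14
  Lumen: 1 + 6·1 + 7·3 + 9·4 + 12·0 = 64
  Granite: 5 + 6·3 + 7·4 + 9·3 + 12·5 = 138
  Delta: 0 + 6·2 + 7·5 + 9·2 + 12·4 = 113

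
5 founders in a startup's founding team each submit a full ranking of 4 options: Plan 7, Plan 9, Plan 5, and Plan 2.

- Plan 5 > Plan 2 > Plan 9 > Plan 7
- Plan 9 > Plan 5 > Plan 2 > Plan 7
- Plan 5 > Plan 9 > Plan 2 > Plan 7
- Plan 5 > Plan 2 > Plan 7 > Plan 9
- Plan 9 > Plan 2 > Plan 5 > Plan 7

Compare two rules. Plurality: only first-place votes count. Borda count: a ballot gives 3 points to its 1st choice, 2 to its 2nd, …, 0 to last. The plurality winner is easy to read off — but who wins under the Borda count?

Plan 5

Plurality first-place counts: Plan 7 0, Plan 9 2, Plan 5 3, Plan 2 0 → Plan 5.
Borda totals: Plan 7 1, Plan 9 9, Plan 5 12, Plan 2 8 → Plan 5.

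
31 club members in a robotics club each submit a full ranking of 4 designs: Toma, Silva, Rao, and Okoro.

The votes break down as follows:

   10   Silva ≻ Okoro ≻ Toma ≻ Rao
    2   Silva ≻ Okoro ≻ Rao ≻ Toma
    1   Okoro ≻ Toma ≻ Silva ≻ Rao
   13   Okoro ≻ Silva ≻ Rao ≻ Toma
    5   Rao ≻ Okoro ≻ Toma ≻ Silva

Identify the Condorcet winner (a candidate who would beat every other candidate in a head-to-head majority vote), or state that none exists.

Okoro

Head-to-head results (31 voters total):
Toma vs Silva: Silva wins 25–6.
Toma vs Rao: Rao wins 20–11.
Toma vs Okoro: Okoro wins 31–0.
Silva vs Rao: Silva wins 26–5.
Silva vs Okoro: Okoro wins 19–12.
Rao vs Okoro: Okoro wins 26–5.
Okoro beats each rival — Toma (31–0), Silva (19–12), Rao (26–5) — so Okoro is the Condorcet winner.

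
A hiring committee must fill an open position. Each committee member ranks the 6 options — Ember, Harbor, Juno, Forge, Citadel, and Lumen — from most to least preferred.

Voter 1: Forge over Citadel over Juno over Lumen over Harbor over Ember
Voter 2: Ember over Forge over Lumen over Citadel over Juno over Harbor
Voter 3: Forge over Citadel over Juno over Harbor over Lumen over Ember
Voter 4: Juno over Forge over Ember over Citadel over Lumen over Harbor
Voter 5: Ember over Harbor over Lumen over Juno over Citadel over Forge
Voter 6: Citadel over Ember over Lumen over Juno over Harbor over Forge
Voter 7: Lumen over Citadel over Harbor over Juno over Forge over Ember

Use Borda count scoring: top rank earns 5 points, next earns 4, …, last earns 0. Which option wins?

Citadel

Borda scores:
  Ember: 0 + 5 + 0 + 3 + 5 + 4 + 0 = 17
  Harbor: 1 + 0 + 2 + 0 + 4 + 1 + 3 = 11
  Juno: 3 + 1 + 3 + 5 + 2 + 2 + 2 = 18
  Forge: 5 + 4 + 5 + 4 + 0 + 0 + 1 = 19
  Citadel: 4 + 2 + 4 + 2 + 1 + 5 + 4 = 22
  Lumen: 2 + 3 + 1 + 1 + 3 + 3 + 5 = 18
Citadel has the highest total.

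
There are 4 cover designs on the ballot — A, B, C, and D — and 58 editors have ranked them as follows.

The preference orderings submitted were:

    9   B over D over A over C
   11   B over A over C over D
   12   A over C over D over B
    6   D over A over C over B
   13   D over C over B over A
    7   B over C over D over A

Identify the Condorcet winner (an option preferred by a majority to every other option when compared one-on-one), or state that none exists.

Head-to-head results (58 voters total):
A vs B: B wins 40–18.
A vs C: A wins 38–20.
A vs D: D wins 35–23.
B vs C: C wins 31–27.
B vs D: D wins 31–27.
C vs D: C wins 30–28.
No candidate beats all others: A beats C beats B beats A, a majority cycle.

None — there is no Condorcet winner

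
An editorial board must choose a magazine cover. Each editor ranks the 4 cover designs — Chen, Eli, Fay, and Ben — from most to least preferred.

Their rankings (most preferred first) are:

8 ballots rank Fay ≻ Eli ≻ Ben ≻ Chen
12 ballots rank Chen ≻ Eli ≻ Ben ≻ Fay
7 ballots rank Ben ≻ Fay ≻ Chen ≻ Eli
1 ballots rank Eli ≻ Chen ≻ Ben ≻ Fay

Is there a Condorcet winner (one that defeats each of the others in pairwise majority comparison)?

No

Head-to-head results (28 voters total):
Chen vs Eli: Chen wins 19–9.
Chen vs Fay: Fay wins 15–13.
Chen vs Ben: Ben wins 15–13.
Eli vs Fay: Fay wins 15–13.
Eli vs Ben: Eli wins 21–7.
Fay vs Ben: Ben wins 20–8.
No candidate beats all others: Chen beats Eli beats Ben beats Chen, a majority cycle.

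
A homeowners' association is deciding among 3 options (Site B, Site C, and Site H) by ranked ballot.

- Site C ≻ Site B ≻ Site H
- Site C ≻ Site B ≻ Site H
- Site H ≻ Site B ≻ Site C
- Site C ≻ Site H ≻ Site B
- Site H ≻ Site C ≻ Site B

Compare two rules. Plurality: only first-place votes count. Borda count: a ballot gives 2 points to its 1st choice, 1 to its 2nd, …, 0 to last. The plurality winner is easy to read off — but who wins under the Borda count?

Plurality first-place counts: Site B 0, Site C 3, Site H 2 → Site C.
Borda totals: Site B 3, Site C 7, Site H 5 → Site C.

Site C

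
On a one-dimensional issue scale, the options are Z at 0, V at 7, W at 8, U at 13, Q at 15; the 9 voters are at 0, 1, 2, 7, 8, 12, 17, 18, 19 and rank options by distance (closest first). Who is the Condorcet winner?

W

With single-peaked preferences on a line, the Condorcet winner is the candidate closest to the median voter.
The median voter (position 8) is closest to W at 8.
Check: W vs U — voters closer to W: 5 of 9.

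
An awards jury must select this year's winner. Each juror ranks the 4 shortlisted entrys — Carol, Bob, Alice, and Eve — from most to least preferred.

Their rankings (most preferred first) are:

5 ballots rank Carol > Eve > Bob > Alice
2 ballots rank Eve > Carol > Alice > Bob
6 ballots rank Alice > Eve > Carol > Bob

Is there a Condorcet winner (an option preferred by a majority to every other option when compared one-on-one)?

Head-to-head results (13 voters total):
Carol vs Bob: Carol wins 13–0.
Carol vs Alice: Carol wins 7–6.
Carol vs Eve: Eve wins 8–5.
Bob vs Alice: Alice wins 8–5.
Bob vs Eve: Eve wins 13–0.
Alice vs Eve: Eve wins 7–6.
Eve beats each rival — Carol (8–5), Bob (13–0), Alice (7–6) — so Eve is the Condorcet winner.

Yes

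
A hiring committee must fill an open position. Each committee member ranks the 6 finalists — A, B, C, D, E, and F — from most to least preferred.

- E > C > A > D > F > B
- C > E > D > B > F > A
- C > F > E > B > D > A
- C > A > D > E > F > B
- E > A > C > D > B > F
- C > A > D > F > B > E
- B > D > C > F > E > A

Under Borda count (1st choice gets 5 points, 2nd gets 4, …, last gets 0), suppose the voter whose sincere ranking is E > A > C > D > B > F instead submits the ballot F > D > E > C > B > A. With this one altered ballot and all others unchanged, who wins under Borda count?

Borda totals with the altered ballot: A 11, B 11, C 29, D 20, E 18, F 16.
The winner is unchanged: still C.

C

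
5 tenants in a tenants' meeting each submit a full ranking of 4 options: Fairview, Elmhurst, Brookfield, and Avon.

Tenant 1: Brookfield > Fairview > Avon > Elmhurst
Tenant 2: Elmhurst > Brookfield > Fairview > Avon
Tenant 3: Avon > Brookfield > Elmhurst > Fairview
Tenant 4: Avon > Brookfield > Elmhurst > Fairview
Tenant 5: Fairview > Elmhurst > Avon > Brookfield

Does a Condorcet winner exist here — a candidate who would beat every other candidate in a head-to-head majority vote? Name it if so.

Head-to-head results (5 voters total):
Fairview vs Elmhurst: Elmhurst wins 3–2.
Fairview vs Brookfield: Brookfield wins 4–1.
Fairview vs Avon: Fairview wins 3–2.
Elmhurst vs Brookfield: Brookfield wins 3–2.
Elmhurst vs Avon: Avon wins 3–2.
Brookfield vs Avon: Avon wins 3–2.
No candidate beats all others: Fairview beats Avon beats Elmhurst beats Fairview, a majority cycle.

No Condorcet winner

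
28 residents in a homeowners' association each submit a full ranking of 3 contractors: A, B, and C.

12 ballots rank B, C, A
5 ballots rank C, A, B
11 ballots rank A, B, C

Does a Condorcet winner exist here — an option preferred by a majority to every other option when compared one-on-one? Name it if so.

None — there is no Condorcet winner

Head-to-head results (28 voters total):
A vs B: A wins 16–12.
A vs C: C wins 17–11.
B vs C: B wins 23–5.
No candidate beats all others: A beats B beats C beats A, a majority cycle.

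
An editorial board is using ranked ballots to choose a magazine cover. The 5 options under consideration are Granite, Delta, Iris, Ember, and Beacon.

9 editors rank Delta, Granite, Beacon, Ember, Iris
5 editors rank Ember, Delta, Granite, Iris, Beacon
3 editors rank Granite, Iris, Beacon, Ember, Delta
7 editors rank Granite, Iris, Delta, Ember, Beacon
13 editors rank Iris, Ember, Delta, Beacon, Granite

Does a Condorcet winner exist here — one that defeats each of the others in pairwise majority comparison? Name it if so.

None — there is no Condorcet winner

Head-to-head results (37 voters total):
Granite vs Delta: Delta wins 27–10.
Granite vs Iris: Granite wins 24–13.
Granite vs Ember: Granite wins 19–18.
Granite vs Beacon: Granite wins 24–13.
Delta vs Iris: Iris wins 23–14.
Delta vs Ember: Ember wins 21–16.
Delta vs Beacon: Delta wins 34–3.
Iris vs Ember: Iris wins 23–14.
Iris vs Beacon: Iris wins 28–9.
Ember vs Beacon: Ember wins 25–12.
No candidate beats all others: Granite beats Iris beats Delta beats Granite, a majority cycle.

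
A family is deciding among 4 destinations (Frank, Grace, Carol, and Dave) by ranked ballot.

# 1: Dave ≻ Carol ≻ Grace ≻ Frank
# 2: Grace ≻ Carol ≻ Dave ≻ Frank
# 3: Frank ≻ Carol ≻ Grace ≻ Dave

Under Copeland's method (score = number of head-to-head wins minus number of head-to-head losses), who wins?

Pairwise results:
  Frank vs Grace: Grace wins 2–1.
  Frank vs Carol: Carol wins 2–1.
  Frank vs Dave: Dave wins 2–1.
  Grace vs Carol: Carol wins 2–1.
  Grace vs Dave: Grace wins 2–1.
  Carol vs Dave: Carol wins 2–1.
Copeland scores (wins − losses):
  Frank: 0 − 3 = -3
  Grace: 2 − 1 = 1
  Carol: 3 − 0 = 3
  Dave: 1 − 2 = -1
Carol has the best Copeland score.

Carol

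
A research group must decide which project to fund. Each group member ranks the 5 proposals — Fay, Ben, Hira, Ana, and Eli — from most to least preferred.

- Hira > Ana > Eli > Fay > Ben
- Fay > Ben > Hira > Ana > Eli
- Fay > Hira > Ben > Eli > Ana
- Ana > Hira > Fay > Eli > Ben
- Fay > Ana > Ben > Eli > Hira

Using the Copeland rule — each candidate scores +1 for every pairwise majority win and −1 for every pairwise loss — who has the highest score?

Pairwise results:
  Fay vs Ben: Fay wins 5–0.
  Fay vs Hira: Fay wins 3–2.
  Fay vs Ana: Fay wins 3–2.
  Fay vs Eli: Fay wins 4–1.
  Ben vs Hira: Hira wins 3–2.
  Ben vs Ana: Ana wins 3–2.
  Ben vs Eli: Ben wins 3–2.
  Hira vs Ana: Hira wins 3–2.
  Hira vs Eli: Hira wins 4–1.
  Ana vs Eli: Ana wins 4–1.
Copeland scores (wins − losses):
  Fay: 4 − 0 = 4
  Ben: 1 − 3 = -2
  Hira: 3 − 1 = 2
  Ana: 2 − 2 = 0
  Eli: 0 − 4 = -4
Fay has the best Copeland score.

Fay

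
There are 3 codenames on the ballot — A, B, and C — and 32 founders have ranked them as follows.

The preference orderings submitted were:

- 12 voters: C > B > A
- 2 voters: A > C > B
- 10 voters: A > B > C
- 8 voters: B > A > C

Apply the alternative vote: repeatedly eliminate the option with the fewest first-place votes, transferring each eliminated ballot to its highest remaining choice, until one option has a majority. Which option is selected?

Round 1: A 12, C 12, B 8. B has the fewest and is eliminated.
Round 2: A 20, C 12. A has a majority.

A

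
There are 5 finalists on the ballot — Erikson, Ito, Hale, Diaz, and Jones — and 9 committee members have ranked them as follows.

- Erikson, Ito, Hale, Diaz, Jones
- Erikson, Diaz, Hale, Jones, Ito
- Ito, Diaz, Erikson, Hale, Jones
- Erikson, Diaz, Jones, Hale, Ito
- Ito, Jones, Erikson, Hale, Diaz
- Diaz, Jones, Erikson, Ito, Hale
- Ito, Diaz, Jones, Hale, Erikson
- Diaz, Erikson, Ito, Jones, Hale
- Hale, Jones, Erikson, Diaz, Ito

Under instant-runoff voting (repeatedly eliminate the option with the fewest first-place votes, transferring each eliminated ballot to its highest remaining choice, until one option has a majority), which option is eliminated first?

Jones

Round 1: Erikson 3, Ito 3, Diaz 2, Hale 1, Jones 0. Jones has the fewest and is eliminated.
Round 2: Erikson 3, Ito 3, Diaz 2, Hale 1. Hale has the fewest and is eliminated.
Round 3: Erikson 4, Ito 3, Diaz 2. Diaz has the fewest and is eliminated.
Round 4: Erikson 6, Ito 3. Erikson has a majority.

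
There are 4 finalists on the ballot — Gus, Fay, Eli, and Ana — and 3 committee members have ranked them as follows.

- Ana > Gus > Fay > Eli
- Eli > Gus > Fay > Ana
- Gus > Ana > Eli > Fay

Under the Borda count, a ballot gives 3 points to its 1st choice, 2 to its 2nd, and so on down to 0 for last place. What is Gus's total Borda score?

7

Borda scores:
  Gus: 2 + 2 + 3 = 7
  Fay: 1 + 1 + 0 = 2
  Eli: 0 + 3 + 1 = 4
  Ana: 3 + 0 + 2 = 5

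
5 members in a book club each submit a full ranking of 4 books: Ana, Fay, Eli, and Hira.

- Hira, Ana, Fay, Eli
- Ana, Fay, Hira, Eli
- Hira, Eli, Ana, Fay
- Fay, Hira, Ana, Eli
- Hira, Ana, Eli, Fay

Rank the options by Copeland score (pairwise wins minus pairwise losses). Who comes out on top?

Pairwise results:
  Ana vs Fay: Ana wins 4–1.
  Ana vs Eli: Ana wins 4–1.
  Ana vs Hira: Hira wins 4–1.
  Fay vs Eli: Fay wins 3–2.
  Fay vs Hira: Hira wins 3–2.
  Eli vs Hira: Hira wins 5–0.
Copeland scores (wins − losses):
  Ana: 2 − 1 = 1
  Fay: 1 − 2 = -1
  Eli: 0 − 3 = -3
  Hira: 3 − 0 = 3
Hira has the best Copeland score.

Hira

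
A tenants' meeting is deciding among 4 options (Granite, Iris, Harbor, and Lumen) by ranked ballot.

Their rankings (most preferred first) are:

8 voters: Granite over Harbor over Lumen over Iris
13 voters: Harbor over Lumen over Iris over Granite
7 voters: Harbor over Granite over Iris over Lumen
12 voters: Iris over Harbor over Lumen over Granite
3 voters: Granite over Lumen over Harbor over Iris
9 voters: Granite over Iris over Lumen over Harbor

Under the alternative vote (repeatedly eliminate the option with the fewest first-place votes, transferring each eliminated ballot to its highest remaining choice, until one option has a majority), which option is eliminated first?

Round 1: Granite 20, Harbor 20, Iris 12, Lumen 0. Lumen has the fewest and is eliminated.
Round 2: Granite 20, Harbor 20, Iris 12. Iris has the fewest and is eliminated.
Round 3: Harbor 32, Granite 20. Harbor has a majority.

Lumen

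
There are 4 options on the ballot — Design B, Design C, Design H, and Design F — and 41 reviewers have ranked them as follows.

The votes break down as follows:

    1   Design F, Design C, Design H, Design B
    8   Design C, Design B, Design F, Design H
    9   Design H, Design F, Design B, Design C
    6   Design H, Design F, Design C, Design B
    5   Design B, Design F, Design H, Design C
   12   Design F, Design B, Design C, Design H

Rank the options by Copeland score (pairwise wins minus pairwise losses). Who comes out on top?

Pairwise results:
  Design B vs Design C: Design B wins 26–15.
  Design B vs Design H: Design B wins 25–16.
  Design B vs Design F: Design F wins 28–13.
  Design C vs Design H: Design C wins 21–20.
  Design C vs Design F: Design F wins 33–8.
  Design H vs Design F: Design F wins 26–15.
Copeland scores (wins − losses):
  Design B: 2 − 1 = 1
  Design C: 1 − 2 = -1
  Design H: 0 − 3 = -3
  Design F: 3 − 0 = 3
Design F has the best Copeland score.

Design F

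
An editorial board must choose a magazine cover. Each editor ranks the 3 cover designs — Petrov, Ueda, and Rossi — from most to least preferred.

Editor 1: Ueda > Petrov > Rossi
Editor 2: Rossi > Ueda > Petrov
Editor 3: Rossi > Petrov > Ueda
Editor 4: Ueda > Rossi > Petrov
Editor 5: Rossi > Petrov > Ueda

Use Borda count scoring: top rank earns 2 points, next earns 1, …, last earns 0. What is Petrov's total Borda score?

Borda scores:
  Petrov: 1 + 0 + 1 + 0 + 1 = 3
  Ueda: 2 + 1 + 0 + 2 + 0 = 5
  Rossi: 0 + 2 + 2 + 1 + 2 = 7

3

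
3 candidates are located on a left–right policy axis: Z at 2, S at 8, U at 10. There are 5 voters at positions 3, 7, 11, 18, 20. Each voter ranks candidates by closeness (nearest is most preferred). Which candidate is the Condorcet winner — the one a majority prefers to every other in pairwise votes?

With single-peaked preferences on a line, the Condorcet winner is the candidate closest to the median voter.
The median voter (position 11) is closest to U at 10.
Check: U vs Z — voters closer to U: 4 of 5.

U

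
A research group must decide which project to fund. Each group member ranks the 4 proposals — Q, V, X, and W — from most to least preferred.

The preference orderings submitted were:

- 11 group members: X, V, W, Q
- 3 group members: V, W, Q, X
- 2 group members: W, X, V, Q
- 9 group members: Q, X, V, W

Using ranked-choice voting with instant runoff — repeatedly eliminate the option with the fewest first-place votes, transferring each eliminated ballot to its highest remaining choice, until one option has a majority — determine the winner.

X

Round 1: X 11, Q 9, V 3, W 2. W has the fewest and is eliminated.
Round 2: X 13, Q 9, V 3. X has a majority.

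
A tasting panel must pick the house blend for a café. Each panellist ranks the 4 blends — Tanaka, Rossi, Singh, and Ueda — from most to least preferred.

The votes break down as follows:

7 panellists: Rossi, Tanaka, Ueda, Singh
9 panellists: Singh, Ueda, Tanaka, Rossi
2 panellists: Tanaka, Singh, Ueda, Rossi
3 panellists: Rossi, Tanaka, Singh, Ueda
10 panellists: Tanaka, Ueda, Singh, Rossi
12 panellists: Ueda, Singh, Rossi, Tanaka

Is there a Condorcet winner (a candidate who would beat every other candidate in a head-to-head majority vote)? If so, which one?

There is no Condorcet winner

Head-to-head results (43 voters total):
Tanaka vs Rossi: Rossi wins 22–21.
Tanaka vs Singh: Tanaka wins 22–21.
Tanaka vs Ueda: Tanaka wins 22–21.
Rossi vs Singh: Singh wins 33–10.
Rossi vs Ueda: Ueda wins 33–10.
Singh vs Ueda: Ueda wins 29–14.
No candidate beats all others: Tanaka beats Singh beats Rossi beats Tanaka, a majority cycle.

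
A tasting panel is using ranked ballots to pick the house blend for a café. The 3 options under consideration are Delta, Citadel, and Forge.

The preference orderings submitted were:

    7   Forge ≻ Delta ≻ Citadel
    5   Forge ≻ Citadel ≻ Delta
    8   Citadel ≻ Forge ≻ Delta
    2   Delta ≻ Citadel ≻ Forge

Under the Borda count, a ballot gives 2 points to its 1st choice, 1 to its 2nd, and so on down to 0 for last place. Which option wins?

Forge

Borda scores:
  Delta: 7·1 + 5·0 + 8·0 + 2·2 = 11
  Citadel: 7·0 + 5·1 + 8·2 + 2·1 = 23
  Forge: 7·2 + 5·2 + 8·1 + 2·0 = 32
Forge has the highest total.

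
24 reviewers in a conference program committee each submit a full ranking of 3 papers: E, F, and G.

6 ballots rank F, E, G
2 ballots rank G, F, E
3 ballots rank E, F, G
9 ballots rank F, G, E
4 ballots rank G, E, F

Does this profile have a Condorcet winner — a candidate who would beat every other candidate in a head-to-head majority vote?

Yes

Head-to-head results (24 voters total):
E vs F: F wins 17–7.
E vs G: G wins 15–9.
F vs G: F wins 18–6.
F beats each rival — E (17–7), G (18–6) — so F is the Condorcet winner.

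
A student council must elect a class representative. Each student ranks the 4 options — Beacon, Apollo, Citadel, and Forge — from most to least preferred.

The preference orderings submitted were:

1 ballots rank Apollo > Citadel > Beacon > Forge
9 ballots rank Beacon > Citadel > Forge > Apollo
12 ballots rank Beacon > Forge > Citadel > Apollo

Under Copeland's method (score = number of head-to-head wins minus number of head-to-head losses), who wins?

Beacon

Pairwise results:
  Beacon vs Apollo: Beacon wins 21–1.
  Beacon vs Citadel: Beacon wins 21–1.
  Beacon vs Forge: Beacon wins 22–0.
  Apollo vs Citadel: Citadel wins 21–1.
  Apollo vs Forge: Forge wins 21–1.
  Citadel vs Forge: Forge wins 12–10.
Copeland scores (wins − losses):
  Beacon: 3 − 0 = 3
  Apollo: 0 − 3 = -3
  Citadel: 1 − 2 = -1
  Forge: 2 − 1 = 1
Beacon has the best Copeland score.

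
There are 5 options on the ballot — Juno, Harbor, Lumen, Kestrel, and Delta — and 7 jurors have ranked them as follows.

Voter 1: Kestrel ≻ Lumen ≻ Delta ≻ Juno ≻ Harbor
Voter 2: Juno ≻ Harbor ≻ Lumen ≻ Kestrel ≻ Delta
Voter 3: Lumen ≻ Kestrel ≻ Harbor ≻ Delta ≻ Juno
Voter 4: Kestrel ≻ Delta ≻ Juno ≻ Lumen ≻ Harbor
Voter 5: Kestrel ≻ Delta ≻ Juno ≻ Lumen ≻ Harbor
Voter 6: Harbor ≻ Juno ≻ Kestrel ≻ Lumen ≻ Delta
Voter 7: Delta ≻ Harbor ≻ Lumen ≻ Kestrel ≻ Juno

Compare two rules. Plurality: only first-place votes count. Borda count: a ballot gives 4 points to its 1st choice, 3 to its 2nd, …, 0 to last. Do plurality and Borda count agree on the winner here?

Yes

Plurality first-place counts: Juno 1, Harbor 1, Lumen 1, Kestrel 3, Delta 1 → Kestrel.
Borda totals: Juno 12, Harbor 12, Lumen 14, Kestrel 19, Delta 13 → Kestrel.
The two rules agree on Kestrel.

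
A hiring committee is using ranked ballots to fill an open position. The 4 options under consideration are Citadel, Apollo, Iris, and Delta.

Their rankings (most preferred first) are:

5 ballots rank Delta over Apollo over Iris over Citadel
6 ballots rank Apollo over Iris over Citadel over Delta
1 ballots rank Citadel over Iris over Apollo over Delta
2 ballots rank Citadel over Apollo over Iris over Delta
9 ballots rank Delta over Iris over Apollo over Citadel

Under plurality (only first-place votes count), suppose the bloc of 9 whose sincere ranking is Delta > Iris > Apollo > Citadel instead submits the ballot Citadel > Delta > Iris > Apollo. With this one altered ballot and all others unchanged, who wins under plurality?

Citadel

First-place totals with the altered ballot: Citadel 12, Apollo 6, Iris 0, Delta 5.
The switch changes the winner from Delta to Citadel.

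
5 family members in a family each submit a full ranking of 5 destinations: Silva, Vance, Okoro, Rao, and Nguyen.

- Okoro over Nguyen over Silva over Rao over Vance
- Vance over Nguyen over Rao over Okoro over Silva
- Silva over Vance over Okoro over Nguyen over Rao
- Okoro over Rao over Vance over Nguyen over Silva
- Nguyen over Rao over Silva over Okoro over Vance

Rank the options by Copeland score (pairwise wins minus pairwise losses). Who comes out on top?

Pairwise results:
  Silva vs Vance: Silva wins 3–2.
  Silva vs Okoro: Okoro wins 3–2.
  Silva vs Rao: Rao wins 3–2.
  Silva vs Nguyen: Nguyen wins 4–1.
  Vance vs Okoro: Okoro wins 3–2.
  Vance vs Rao: Rao wins 3–2.
  Vance vs Nguyen: Vance wins 3–2.
  Okoro vs Rao: Okoro wins 3–2.
  Okoro vs Nguyen: Okoro wins 3–2.
  Rao vs Nguyen: Nguyen wins 4–1.
Copeland scores (wins − losses):
  Silva: 1 − 3 = -2
  Vance: 1 − 3 = -2
  Okoro: 4 − 0 = 4
  Rao: 2 − 2 = 0
  Nguyen: 2 − 2 = 0
Okoro has the best Copeland score.

Okoro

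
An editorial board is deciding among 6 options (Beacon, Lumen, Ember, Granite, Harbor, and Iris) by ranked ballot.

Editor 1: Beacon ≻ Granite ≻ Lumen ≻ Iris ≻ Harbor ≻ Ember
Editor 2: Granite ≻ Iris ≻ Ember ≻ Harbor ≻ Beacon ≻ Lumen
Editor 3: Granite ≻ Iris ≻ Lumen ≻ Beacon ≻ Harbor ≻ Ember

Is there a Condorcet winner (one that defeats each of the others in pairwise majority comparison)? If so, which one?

Head-to-head results (3 voters total):
Beacon vs Lumen: Beacon wins 2–1.
Beacon vs Ember: Beacon wins 2–1.
Beacon vs Granite: Granite wins 2–1.
Beacon vs Harbor: Beacon wins 2–1.
Beacon vs Iris: Iris wins 2–1.
Lumen vs Ember: Lumen wins 2–1.
Lumen vs Granite: Granite wins 3–0.
Lumen vs Harbor: Lumen wins 2–1.
Lumen vs Iris: Iris wins 2–1.
Ember vs Granite: Granite wins 3–0.
Ember vs Harbor: Harbor wins 2–1.
Ember vs Iris: Iris wins 3–0.
Granite vs Harbor: Granite wins 3–0.
Granite vs Iris: Granite wins 3–0.
Harbor vs Iris: Iris wins 3–0.
Granite beats each rival — Beacon (2–1), Lumen (3–0), Ember (3–0), Harbor (3–0), Iris (3–0) — so Granite is the Condorcet winner.

Granite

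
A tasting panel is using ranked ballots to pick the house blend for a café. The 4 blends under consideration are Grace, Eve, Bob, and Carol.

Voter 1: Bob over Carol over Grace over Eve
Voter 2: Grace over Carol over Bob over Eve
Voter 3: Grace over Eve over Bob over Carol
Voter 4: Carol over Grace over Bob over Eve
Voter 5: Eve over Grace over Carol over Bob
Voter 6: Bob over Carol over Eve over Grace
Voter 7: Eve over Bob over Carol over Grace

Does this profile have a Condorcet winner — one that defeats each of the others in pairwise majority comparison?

Head-to-head results (7 voters total):
Grace vs Eve: Grace wins 4–3.
Grace vs Bob: Grace wins 4–3.
Grace vs Carol: Carol wins 4–3.
Eve vs Bob: Bob wins 4–3.
Eve vs Carol: Carol wins 4–3.
Bob vs Carol: Bob wins 4–3.
No candidate beats all others: Grace beats Bob beats Carol beats Grace, a majority cycle.

No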